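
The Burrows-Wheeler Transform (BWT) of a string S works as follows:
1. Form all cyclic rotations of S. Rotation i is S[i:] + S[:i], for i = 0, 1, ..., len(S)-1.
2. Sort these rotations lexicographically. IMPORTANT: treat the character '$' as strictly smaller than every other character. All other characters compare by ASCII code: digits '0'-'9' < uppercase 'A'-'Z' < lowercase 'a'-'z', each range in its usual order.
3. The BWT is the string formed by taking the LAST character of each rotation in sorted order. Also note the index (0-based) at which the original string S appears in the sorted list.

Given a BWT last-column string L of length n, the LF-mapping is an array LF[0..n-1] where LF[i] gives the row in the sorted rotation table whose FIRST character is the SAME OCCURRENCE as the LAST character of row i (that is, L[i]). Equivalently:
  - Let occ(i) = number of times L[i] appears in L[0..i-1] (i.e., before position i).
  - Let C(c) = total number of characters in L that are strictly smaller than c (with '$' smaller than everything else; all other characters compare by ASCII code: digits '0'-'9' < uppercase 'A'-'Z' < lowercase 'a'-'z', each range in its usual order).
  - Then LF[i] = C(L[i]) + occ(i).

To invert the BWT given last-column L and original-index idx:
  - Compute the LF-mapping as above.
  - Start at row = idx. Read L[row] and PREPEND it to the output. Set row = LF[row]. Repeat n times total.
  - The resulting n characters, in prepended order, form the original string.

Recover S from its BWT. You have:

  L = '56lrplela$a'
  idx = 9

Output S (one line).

LF mapping: 1 2 6 10 9 7 5 8 3 0 4
Walk LF starting at row 9, prepending L[row]:
  step 1: row=9, L[9]='$', prepend. Next row=LF[9]=0
  step 2: row=0, L[0]='5', prepend. Next row=LF[0]=1
  step 3: row=1, L[1]='6', prepend. Next row=LF[1]=2
  step 4: row=2, L[2]='l', prepend. Next row=LF[2]=6
  step 5: row=6, L[6]='e', prepend. Next row=LF[6]=5
  step 6: row=5, L[5]='l', prepend. Next row=LF[5]=7
  step 7: row=7, L[7]='l', prepend. Next row=LF[7]=8
  step 8: row=8, L[8]='a', prepend. Next row=LF[8]=3
  step 9: row=3, L[3]='r', prepend. Next row=LF[3]=10
  step 10: row=10, L[10]='a', prepend. Next row=LF[10]=4
  step 11: row=4, L[4]='p', prepend. Next row=LF[4]=9
Reversed output: parallel65$

Answer: parallel65$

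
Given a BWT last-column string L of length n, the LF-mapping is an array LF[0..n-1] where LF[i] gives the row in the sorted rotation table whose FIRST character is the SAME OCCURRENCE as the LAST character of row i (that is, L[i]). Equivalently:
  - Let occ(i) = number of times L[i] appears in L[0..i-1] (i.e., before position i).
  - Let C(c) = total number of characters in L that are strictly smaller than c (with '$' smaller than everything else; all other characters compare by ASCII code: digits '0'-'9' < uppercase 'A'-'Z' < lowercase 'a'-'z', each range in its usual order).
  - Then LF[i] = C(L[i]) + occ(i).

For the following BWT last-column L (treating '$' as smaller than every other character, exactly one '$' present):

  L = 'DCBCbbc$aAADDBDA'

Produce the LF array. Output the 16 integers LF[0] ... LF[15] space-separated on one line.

Char counts: '$':1, 'A':3, 'B':2, 'C':2, 'D':4, 'a':1, 'b':2, 'c':1
C (first-col start): C('$')=0, C('A')=1, C('B')=4, C('C')=6, C('D')=8, C('a')=12, C('b')=13, C('c')=15
L[0]='D': occ=0, LF[0]=C('D')+0=8+0=8
L[1]='C': occ=0, LF[1]=C('C')+0=6+0=6
L[2]='B': occ=0, LF[2]=C('B')+0=4+0=4
L[3]='C': occ=1, LF[3]=C('C')+1=6+1=7
L[4]='b': occ=0, LF[4]=C('b')+0=13+0=13
L[5]='b': occ=1, LF[5]=C('b')+1=13+1=14
L[6]='c': occ=0, LF[6]=C('c')+0=15+0=15
L[7]='$': occ=0, LF[7]=C('$')+0=0+0=0
L[8]='a': occ=0, LF[8]=C('a')+0=12+0=12
L[9]='A': occ=0, LF[9]=C('A')+0=1+0=1
L[10]='A': occ=1, LF[10]=C('A')+1=1+1=2
L[11]='D': occ=1, LF[11]=C('D')+1=8+1=9
L[12]='D': occ=2, LF[12]=C('D')+2=8+2=10
L[13]='B': occ=1, LF[13]=C('B')+1=4+1=5
L[14]='D': occ=3, LF[14]=C('D')+3=8+3=11
L[15]='A': occ=2, LF[15]=C('A')+2=1+2=3

Answer: 8 6 4 7 13 14 15 0 12 1 2 9 10 5 11 3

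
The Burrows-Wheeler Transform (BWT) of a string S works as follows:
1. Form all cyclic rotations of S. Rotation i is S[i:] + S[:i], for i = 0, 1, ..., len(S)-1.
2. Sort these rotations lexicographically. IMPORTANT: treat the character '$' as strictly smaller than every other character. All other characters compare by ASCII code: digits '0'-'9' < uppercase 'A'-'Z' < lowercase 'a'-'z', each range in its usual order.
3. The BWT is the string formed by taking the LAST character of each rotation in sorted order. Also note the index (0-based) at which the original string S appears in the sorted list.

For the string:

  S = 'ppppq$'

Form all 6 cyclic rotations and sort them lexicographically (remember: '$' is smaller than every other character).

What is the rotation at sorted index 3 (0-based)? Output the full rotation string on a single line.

All 6 rotations (rotation i = S[i:]+S[:i]):
  rot[0] = ppppq$
  rot[1] = pppq$p
  rot[2] = ppq$pp
  rot[3] = pq$ppp
  rot[4] = q$pppp
  rot[5] = $ppppq
Sorted (with $ < everything):
  sorted[0] = $ppppq
  sorted[1] = ppppq$
  sorted[2] = pppq$p
  sorted[3] = ppq$pp
  sorted[4] = pq$ppp
  sorted[5] = q$pppp
sorted[3] = ppq$pp

Answer: ppq$pp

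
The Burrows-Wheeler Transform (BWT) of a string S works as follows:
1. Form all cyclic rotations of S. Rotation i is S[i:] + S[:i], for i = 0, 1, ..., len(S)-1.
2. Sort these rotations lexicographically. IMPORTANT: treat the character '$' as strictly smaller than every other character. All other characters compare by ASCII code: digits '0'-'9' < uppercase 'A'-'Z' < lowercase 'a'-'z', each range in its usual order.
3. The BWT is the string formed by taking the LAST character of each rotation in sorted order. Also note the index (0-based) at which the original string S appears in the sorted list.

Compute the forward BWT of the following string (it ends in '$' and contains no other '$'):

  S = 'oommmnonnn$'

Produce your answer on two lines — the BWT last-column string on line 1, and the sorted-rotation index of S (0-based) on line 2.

All 11 rotations (rotation i = S[i:]+S[:i]):
  rot[0] = oommmnonnn$
  rot[1] = ommmnonnn$o
  rot[2] = mmmnonnn$oo
  rot[3] = mmnonnn$oom
  rot[4] = mnonnn$oomm
  rot[5] = nonnn$oommm
  rot[6] = onnn$oommmn
  rot[7] = nnn$oommmno
  rot[8] = nn$oommmnon
  rot[9] = n$oommmnonn
  rot[10] = $oommmnonnn
Sorted (with $ < everything):
  sorted[0] = $oommmnonnn  (last char: 'n')
  sorted[1] = mmmnonnn$oo  (last char: 'o')
  sorted[2] = mmnonnn$oom  (last char: 'm')
  sorted[3] = mnonnn$oomm  (last char: 'm')
  sorted[4] = n$oommmnonn  (last char: 'n')
  sorted[5] = nn$oommmnon  (last char: 'n')
  sorted[6] = nnn$oommmno  (last char: 'o')
  sorted[7] = nonnn$oommm  (last char: 'm')
  sorted[8] = ommmnonnn$o  (last char: 'o')
  sorted[9] = onnn$oommmn  (last char: 'n')
  sorted[10] = oommmnonnn$  (last char: '$')
Last column: nommnnomon$
Original string S is at sorted index 10

Answer: nommnnomon$
10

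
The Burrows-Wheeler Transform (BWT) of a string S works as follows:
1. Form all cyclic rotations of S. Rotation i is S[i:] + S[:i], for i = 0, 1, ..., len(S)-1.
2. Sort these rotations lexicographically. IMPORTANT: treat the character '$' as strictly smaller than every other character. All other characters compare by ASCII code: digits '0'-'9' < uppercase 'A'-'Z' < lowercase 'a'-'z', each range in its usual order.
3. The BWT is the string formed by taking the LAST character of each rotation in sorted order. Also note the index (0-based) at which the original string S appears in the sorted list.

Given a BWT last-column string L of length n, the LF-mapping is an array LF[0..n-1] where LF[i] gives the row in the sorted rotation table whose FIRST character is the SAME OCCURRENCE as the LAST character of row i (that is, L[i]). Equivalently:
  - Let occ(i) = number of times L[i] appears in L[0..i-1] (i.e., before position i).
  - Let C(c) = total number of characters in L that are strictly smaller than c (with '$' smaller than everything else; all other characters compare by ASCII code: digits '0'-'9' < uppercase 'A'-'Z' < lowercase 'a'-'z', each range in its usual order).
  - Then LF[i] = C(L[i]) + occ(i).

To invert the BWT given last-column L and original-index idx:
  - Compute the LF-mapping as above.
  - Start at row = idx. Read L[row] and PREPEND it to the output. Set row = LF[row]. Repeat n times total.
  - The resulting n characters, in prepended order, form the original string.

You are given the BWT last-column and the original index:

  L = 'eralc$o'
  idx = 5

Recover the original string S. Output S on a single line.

LF mapping: 3 6 1 4 2 0 5
Walk LF starting at row 5, prepending L[row]:
  step 1: row=5, L[5]='$', prepend. Next row=LF[5]=0
  step 2: row=0, L[0]='e', prepend. Next row=LF[0]=3
  step 3: row=3, L[3]='l', prepend. Next row=LF[3]=4
  step 4: row=4, L[4]='c', prepend. Next row=LF[4]=2
  step 5: row=2, L[2]='a', prepend. Next row=LF[2]=1
  step 6: row=1, L[1]='r', prepend. Next row=LF[1]=6
  step 7: row=6, L[6]='o', prepend. Next row=LF[6]=5
Reversed output: oracle$

Answer: oracle$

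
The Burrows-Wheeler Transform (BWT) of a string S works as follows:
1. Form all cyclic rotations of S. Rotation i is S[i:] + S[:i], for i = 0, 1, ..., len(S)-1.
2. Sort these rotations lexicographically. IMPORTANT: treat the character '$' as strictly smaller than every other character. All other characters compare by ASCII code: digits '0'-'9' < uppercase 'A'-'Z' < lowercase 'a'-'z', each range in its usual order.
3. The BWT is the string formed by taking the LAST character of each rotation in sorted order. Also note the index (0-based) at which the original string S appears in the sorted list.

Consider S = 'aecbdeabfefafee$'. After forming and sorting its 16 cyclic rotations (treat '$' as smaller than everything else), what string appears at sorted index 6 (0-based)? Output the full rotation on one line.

All 16 rotations (rotation i = S[i:]+S[:i]):
  rot[0] = aecbdeabfefafee$
  rot[1] = ecbdeabfefafee$a
  rot[2] = cbdeabfefafee$ae
  rot[3] = bdeabfefafee$aec
  rot[4] = deabfefafee$aecb
  rot[5] = eabfefafee$aecbd
  rot[6] = abfefafee$aecbde
  rot[7] = bfefafee$aecbdea
  rot[8] = fefafee$aecbdeab
  rot[9] = efafee$aecbdeabf
  rot[10] = fafee$aecbdeabfe
  rot[11] = afee$aecbdeabfef
  rot[12] = fee$aecbdeabfefa
  rot[13] = ee$aecbdeabfefaf
  rot[14] = e$aecbdeabfefafe
  rot[15] = $aecbdeabfefafee
Sorted (with $ < everything):
  sorted[0] = $aecbdeabfefafee
  sorted[1] = abfefafee$aecbde
  sorted[2] = aecbdeabfefafee$
  sorted[3] = afee$aecbdeabfef
  sorted[4] = bdeabfefafee$aec
  sorted[5] = bfefafee$aecbdea
  sorted[6] = cbdeabfefafee$ae
  sorted[7] = deabfefafee$aecb
  sorted[8] = e$aecbdeabfefafe
  sorted[9] = eabfefafee$aecbd
  sorted[10] = ecbdeabfefafee$a
  sorted[11] = ee$aecbdeabfefaf
  sorted[12] = efafee$aecbdeabf
  sorted[13] = fafee$aecbdeabfe
  sorted[14] = fee$aecbdeabfefa
  sorted[15] = fefafee$aecbdeab
sorted[6] = cbdeabfefafee$ae

Answer: cbdeabfefafee$ae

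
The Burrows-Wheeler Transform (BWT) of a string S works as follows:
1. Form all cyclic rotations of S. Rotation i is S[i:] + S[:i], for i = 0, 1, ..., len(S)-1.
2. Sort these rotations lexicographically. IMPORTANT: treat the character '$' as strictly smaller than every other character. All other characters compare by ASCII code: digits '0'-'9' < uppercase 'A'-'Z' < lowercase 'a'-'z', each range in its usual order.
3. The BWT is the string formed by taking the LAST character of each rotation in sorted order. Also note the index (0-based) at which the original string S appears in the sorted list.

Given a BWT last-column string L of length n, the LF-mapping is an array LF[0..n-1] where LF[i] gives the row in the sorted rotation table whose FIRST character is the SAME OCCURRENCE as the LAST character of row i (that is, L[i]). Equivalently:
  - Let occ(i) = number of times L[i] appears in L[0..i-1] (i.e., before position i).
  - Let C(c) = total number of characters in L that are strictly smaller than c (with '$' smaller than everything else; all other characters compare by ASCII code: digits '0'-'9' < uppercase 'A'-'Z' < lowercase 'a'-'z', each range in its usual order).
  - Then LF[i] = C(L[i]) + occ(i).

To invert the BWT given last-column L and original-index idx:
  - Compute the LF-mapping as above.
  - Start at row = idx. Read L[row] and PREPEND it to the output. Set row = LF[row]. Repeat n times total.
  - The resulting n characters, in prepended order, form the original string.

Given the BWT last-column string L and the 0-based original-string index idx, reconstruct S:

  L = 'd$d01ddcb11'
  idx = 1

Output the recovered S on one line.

Answer: 01dbd11dcd$

Derivation:
LF mapping: 7 0 8 1 2 9 10 6 5 3 4
Walk LF starting at row 1, prepending L[row]:
  step 1: row=1, L[1]='$', prepend. Next row=LF[1]=0
  step 2: row=0, L[0]='d', prepend. Next row=LF[0]=7
  step 3: row=7, L[7]='c', prepend. Next row=LF[7]=6
  step 4: row=6, L[6]='d', prepend. Next row=LF[6]=10
  step 5: row=10, L[10]='1', prepend. Next row=LF[10]=4
  step 6: row=4, L[4]='1', prepend. Next row=LF[4]=2
  step 7: row=2, L[2]='d', prepend. Next row=LF[2]=8
  step 8: row=8, L[8]='b', prepend. Next row=LF[8]=5
  step 9: row=5, L[5]='d', prepend. Next row=LF[5]=9
  step 10: row=9, L[9]='1', prepend. Next row=LF[9]=3
  step 11: row=3, L[3]='0', prepend. Next row=LF[3]=1
Reversed output: 01dbd11dcd$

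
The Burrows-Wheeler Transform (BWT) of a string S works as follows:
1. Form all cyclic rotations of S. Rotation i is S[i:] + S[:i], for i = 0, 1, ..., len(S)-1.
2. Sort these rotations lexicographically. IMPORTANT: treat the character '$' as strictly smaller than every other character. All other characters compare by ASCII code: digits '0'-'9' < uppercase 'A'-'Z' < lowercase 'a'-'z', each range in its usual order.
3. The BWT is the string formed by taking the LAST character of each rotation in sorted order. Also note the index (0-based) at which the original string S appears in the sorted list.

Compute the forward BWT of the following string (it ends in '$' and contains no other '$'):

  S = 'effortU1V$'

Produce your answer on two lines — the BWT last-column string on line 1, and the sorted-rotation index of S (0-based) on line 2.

Answer: VUt1$effor
4

Derivation:
All 10 rotations (rotation i = S[i:]+S[:i]):
  rot[0] = effortU1V$
  rot[1] = ffortU1V$e
  rot[2] = fortU1V$ef
  rot[3] = ortU1V$eff
  rot[4] = rtU1V$effo
  rot[5] = tU1V$effor
  rot[6] = U1V$effort
  rot[7] = 1V$effortU
  rot[8] = V$effortU1
  rot[9] = $effortU1V
Sorted (with $ < everything):
  sorted[0] = $effortU1V  (last char: 'V')
  sorted[1] = 1V$effortU  (last char: 'U')
  sorted[2] = U1V$effort  (last char: 't')
  sorted[3] = V$effortU1  (last char: '1')
  sorted[4] = effortU1V$  (last char: '$')
  sorted[5] = ffortU1V$e  (last char: 'e')
  sorted[6] = fortU1V$ef  (last char: 'f')
  sorted[7] = ortU1V$eff  (last char: 'f')
  sorted[8] = rtU1V$effo  (last char: 'o')
  sorted[9] = tU1V$effor  (last char: 'r')
Last column: VUt1$effor
Original string S is at sorted index 4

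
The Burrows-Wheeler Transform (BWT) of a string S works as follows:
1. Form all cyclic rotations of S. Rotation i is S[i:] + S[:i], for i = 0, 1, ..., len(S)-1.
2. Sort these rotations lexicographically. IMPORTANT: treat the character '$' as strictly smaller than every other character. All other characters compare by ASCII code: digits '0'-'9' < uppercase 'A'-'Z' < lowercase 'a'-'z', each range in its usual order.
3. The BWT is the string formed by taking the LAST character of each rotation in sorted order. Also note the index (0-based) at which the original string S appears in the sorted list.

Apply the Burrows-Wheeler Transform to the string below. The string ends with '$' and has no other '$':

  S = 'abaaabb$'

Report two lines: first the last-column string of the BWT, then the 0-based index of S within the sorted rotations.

All 8 rotations (rotation i = S[i:]+S[:i]):
  rot[0] = abaaabb$
  rot[1] = baaabb$a
  rot[2] = aaabb$ab
  rot[3] = aabb$aba
  rot[4] = abb$abaa
  rot[5] = bb$abaaa
  rot[6] = b$abaaab
  rot[7] = $abaaabb
Sorted (with $ < everything):
  sorted[0] = $abaaabb  (last char: 'b')
  sorted[1] = aaabb$ab  (last char: 'b')
  sorted[2] = aabb$aba  (last char: 'a')
  sorted[3] = abaaabb$  (last char: '$')
  sorted[4] = abb$abaa  (last char: 'a')
  sorted[5] = b$abaaab  (last char: 'b')
  sorted[6] = baaabb$a  (last char: 'a')
  sorted[7] = bb$abaaa  (last char: 'a')
Last column: bba$abaa
Original string S is at sorted index 3

Answer: bba$abaa
3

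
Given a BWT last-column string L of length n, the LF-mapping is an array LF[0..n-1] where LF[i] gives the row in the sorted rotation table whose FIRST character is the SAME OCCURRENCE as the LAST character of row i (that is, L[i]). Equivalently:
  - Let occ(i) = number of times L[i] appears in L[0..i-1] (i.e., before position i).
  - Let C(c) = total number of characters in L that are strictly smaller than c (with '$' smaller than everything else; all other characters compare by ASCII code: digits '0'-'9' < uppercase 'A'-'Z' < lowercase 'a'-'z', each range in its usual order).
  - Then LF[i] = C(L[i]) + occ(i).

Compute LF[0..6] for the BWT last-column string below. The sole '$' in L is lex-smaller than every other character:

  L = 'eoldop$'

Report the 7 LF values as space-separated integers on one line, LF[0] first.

Char counts: '$':1, 'd':1, 'e':1, 'l':1, 'o':2, 'p':1
C (first-col start): C('$')=0, C('d')=1, C('e')=2, C('l')=3, C('o')=4, C('p')=6
L[0]='e': occ=0, LF[0]=C('e')+0=2+0=2
L[1]='o': occ=0, LF[1]=C('o')+0=4+0=4
L[2]='l': occ=0, LF[2]=C('l')+0=3+0=3
L[3]='d': occ=0, LF[3]=C('d')+0=1+0=1
L[4]='o': occ=1, LF[4]=C('o')+1=4+1=5
L[5]='p': occ=0, LF[5]=C('p')+0=6+0=6
L[6]='$': occ=0, LF[6]=C('$')+0=0+0=0

Answer: 2 4 3 1 5 6 0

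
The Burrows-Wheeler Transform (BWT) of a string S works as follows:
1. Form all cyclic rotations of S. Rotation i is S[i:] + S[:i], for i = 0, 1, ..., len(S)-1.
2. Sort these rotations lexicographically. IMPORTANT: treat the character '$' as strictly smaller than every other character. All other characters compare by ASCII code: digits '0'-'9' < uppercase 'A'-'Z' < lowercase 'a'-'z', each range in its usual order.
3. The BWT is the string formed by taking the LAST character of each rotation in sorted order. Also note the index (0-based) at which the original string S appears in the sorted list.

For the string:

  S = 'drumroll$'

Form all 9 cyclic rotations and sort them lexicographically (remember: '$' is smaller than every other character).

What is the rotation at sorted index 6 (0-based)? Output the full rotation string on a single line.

Answer: roll$drum

Derivation:
All 9 rotations (rotation i = S[i:]+S[:i]):
  rot[0] = drumroll$
  rot[1] = rumroll$d
  rot[2] = umroll$dr
  rot[3] = mroll$dru
  rot[4] = roll$drum
  rot[5] = oll$drumr
  rot[6] = ll$drumro
  rot[7] = l$drumrol
  rot[8] = $drumroll
Sorted (with $ < everything):
  sorted[0] = $drumroll
  sorted[1] = drumroll$
  sorted[2] = l$drumrol
  sorted[3] = ll$drumro
  sorted[4] = mroll$dru
  sorted[5] = oll$drumr
  sorted[6] = roll$drum
  sorted[7] = rumroll$d
  sorted[8] = umroll$dr
sorted[6] = roll$drum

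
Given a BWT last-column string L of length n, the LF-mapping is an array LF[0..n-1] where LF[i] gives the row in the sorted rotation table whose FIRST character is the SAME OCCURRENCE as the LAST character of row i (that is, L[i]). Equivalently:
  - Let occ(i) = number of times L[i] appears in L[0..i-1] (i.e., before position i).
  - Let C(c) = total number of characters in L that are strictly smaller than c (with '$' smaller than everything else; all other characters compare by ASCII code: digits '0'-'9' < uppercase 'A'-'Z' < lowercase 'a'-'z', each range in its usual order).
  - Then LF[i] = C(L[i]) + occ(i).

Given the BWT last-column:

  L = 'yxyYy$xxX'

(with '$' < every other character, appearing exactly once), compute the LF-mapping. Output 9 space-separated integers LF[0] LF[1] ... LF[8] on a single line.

Char counts: '$':1, 'X':1, 'Y':1, 'x':3, 'y':3
C (first-col start): C('$')=0, C('X')=1, C('Y')=2, C('x')=3, C('y')=6
L[0]='y': occ=0, LF[0]=C('y')+0=6+0=6
L[1]='x': occ=0, LF[1]=C('x')+0=3+0=3
L[2]='y': occ=1, LF[2]=C('y')+1=6+1=7
L[3]='Y': occ=0, LF[3]=C('Y')+0=2+0=2
L[4]='y': occ=2, LF[4]=C('y')+2=6+2=8
L[5]='$': occ=0, LF[5]=C('$')+0=0+0=0
L[6]='x': occ=1, LF[6]=C('x')+1=3+1=4
L[7]='x': occ=2, LF[7]=C('x')+2=3+2=5
L[8]='X': occ=0, LF[8]=C('X')+0=1+0=1

Answer: 6 3 7 2 8 0 4 5 1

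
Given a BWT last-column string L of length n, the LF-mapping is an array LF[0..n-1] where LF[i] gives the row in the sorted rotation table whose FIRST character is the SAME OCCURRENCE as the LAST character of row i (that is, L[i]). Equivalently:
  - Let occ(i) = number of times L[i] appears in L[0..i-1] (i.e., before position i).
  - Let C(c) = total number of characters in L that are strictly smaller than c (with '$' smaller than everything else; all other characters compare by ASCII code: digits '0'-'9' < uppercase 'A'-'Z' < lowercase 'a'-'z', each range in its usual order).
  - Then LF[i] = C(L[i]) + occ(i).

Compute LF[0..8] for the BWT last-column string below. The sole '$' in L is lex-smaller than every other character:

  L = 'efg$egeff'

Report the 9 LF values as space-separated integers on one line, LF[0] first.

Answer: 1 4 7 0 2 8 3 5 6

Derivation:
Char counts: '$':1, 'e':3, 'f':3, 'g':2
C (first-col start): C('$')=0, C('e')=1, C('f')=4, C('g')=7
L[0]='e': occ=0, LF[0]=C('e')+0=1+0=1
L[1]='f': occ=0, LF[1]=C('f')+0=4+0=4
L[2]='g': occ=0, LF[2]=C('g')+0=7+0=7
L[3]='$': occ=0, LF[3]=C('$')+0=0+0=0
L[4]='e': occ=1, LF[4]=C('e')+1=1+1=2
L[5]='g': occ=1, LF[5]=C('g')+1=7+1=8
L[6]='e': occ=2, LF[6]=C('e')+2=1+2=3
L[7]='f': occ=1, LF[7]=C('f')+1=4+1=5
L[8]='f': occ=2, LF[8]=C('f')+2=4+2=6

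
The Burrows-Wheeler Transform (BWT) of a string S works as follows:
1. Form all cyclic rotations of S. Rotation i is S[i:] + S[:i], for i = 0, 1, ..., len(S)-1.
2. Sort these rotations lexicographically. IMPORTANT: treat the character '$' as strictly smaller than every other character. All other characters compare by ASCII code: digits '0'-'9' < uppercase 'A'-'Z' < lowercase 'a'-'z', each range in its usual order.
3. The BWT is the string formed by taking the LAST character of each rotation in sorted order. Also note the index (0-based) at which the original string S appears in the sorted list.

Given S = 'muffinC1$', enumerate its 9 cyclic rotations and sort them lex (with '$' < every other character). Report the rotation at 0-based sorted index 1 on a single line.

All 9 rotations (rotation i = S[i:]+S[:i]):
  rot[0] = muffinC1$
  rot[1] = uffinC1$m
  rot[2] = ffinC1$mu
  rot[3] = finC1$muf
  rot[4] = inC1$muff
  rot[5] = nC1$muffi
  rot[6] = C1$muffin
  rot[7] = 1$muffinC
  rot[8] = $muffinC1
Sorted (with $ < everything):
  sorted[0] = $muffinC1
  sorted[1] = 1$muffinC
  sorted[2] = C1$muffin
  sorted[3] = ffinC1$mu
  sorted[4] = finC1$muf
  sorted[5] = inC1$muff
  sorted[6] = muffinC1$
  sorted[7] = nC1$muffi
  sorted[8] = uffinC1$m
sorted[1] = 1$muffinC

Answer: 1$muffinC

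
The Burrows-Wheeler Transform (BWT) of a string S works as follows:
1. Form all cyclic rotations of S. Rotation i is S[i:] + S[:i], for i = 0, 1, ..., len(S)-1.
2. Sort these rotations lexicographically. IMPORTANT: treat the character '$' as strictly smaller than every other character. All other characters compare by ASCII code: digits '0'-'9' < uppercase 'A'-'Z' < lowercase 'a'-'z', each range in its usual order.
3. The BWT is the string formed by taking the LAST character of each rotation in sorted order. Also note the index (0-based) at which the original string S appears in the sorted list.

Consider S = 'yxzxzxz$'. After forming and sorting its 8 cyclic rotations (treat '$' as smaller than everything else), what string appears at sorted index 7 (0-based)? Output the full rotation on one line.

Answer: zxzxz$yx

Derivation:
All 8 rotations (rotation i = S[i:]+S[:i]):
  rot[0] = yxzxzxz$
  rot[1] = xzxzxz$y
  rot[2] = zxzxz$yx
  rot[3] = xzxz$yxz
  rot[4] = zxz$yxzx
  rot[5] = xz$yxzxz
  rot[6] = z$yxzxzx
  rot[7] = $yxzxzxz
Sorted (with $ < everything):
  sorted[0] = $yxzxzxz
  sorted[1] = xz$yxzxz
  sorted[2] = xzxz$yxz
  sorted[3] = xzxzxz$y
  sorted[4] = yxzxzxz$
  sorted[5] = z$yxzxzx
  sorted[6] = zxz$yxzx
  sorted[7] = zxzxz$yx
sorted[7] = zxzxz$yx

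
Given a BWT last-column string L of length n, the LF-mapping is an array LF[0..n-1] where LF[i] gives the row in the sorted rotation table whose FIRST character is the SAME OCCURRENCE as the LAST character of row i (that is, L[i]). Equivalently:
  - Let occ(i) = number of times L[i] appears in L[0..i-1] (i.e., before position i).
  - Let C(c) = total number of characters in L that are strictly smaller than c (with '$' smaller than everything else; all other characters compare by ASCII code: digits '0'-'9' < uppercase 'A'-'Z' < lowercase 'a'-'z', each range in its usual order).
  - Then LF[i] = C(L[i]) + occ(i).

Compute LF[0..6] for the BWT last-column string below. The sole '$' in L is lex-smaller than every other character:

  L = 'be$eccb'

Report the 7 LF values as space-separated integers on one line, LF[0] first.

Char counts: '$':1, 'b':2, 'c':2, 'e':2
C (first-col start): C('$')=0, C('b')=1, C('c')=3, C('e')=5
L[0]='b': occ=0, LF[0]=C('b')+0=1+0=1
L[1]='e': occ=0, LF[1]=C('e')+0=5+0=5
L[2]='$': occ=0, LF[2]=C('$')+0=0+0=0
L[3]='e': occ=1, LF[3]=C('e')+1=5+1=6
L[4]='c': occ=0, LF[4]=C('c')+0=3+0=3
L[5]='c': occ=1, LF[5]=C('c')+1=3+1=4
L[6]='b': occ=1, LF[6]=C('b')+1=1+1=2

Answer: 1 5 0 6 3 4 2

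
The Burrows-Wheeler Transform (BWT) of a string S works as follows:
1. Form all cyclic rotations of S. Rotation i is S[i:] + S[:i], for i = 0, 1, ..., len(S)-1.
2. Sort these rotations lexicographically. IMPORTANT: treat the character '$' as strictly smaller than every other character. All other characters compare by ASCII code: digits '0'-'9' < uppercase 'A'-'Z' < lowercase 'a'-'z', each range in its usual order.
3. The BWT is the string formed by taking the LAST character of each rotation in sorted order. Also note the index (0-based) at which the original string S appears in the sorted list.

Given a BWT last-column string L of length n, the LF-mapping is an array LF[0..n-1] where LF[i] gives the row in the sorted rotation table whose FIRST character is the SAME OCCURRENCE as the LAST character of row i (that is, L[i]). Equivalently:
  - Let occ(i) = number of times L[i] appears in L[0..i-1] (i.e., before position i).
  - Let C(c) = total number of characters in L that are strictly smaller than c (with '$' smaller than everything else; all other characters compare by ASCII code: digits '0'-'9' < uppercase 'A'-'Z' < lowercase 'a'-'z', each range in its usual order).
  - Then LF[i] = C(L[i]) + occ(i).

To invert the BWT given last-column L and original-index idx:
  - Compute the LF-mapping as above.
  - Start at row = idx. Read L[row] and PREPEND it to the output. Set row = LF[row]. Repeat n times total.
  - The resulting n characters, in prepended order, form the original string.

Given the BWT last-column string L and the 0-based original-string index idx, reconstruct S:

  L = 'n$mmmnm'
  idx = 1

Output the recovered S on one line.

LF mapping: 5 0 1 2 3 6 4
Walk LF starting at row 1, prepending L[row]:
  step 1: row=1, L[1]='$', prepend. Next row=LF[1]=0
  step 2: row=0, L[0]='n', prepend. Next row=LF[0]=5
  step 3: row=5, L[5]='n', prepend. Next row=LF[5]=6
  step 4: row=6, L[6]='m', prepend. Next row=LF[6]=4
  step 5: row=4, L[4]='m', prepend. Next row=LF[4]=3
  step 6: row=3, L[3]='m', prepend. Next row=LF[3]=2
  step 7: row=2, L[2]='m', prepend. Next row=LF[2]=1
Reversed output: mmmmnn$

Answer: mmmmnn$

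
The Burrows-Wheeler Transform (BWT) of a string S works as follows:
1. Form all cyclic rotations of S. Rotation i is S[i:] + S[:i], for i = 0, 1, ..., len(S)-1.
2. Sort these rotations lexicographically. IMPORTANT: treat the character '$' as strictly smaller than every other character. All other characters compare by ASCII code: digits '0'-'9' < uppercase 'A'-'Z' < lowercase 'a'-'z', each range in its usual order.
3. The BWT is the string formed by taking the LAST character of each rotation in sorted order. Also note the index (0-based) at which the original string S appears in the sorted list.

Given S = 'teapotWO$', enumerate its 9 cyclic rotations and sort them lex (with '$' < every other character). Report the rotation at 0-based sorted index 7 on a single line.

Answer: tWO$teapo

Derivation:
All 9 rotations (rotation i = S[i:]+S[:i]):
  rot[0] = teapotWO$
  rot[1] = eapotWO$t
  rot[2] = apotWO$te
  rot[3] = potWO$tea
  rot[4] = otWO$teap
  rot[5] = tWO$teapo
  rot[6] = WO$teapot
  rot[7] = O$teapotW
  rot[8] = $teapotWO
Sorted (with $ < everything):
  sorted[0] = $teapotWO
  sorted[1] = O$teapotW
  sorted[2] = WO$teapot
  sorted[3] = apotWO$te
  sorted[4] = eapotWO$t
  sorted[5] = otWO$teap
  sorted[6] = potWO$tea
  sorted[7] = tWO$teapo
  sorted[8] = teapotWO$
sorted[7] = tWO$teapo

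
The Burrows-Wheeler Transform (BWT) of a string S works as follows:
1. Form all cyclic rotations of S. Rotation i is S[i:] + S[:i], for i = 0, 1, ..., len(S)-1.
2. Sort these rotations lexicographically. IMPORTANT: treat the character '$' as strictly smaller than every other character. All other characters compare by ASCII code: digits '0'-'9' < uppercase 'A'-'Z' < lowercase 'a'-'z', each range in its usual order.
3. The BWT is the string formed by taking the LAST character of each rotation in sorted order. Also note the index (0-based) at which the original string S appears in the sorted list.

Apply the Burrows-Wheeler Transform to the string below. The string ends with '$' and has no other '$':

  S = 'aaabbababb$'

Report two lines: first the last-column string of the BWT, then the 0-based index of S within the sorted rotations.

All 11 rotations (rotation i = S[i:]+S[:i]):
  rot[0] = aaabbababb$
  rot[1] = aabbababb$a
  rot[2] = abbababb$aa
  rot[3] = bbababb$aaa
  rot[4] = bababb$aaab
  rot[5] = ababb$aaabb
  rot[6] = babb$aaabba
  rot[7] = abb$aaabbab
  rot[8] = bb$aaabbaba
  rot[9] = b$aaabbabab
  rot[10] = $aaabbababb
Sorted (with $ < everything):
  sorted[0] = $aaabbababb  (last char: 'b')
  sorted[1] = aaabbababb$  (last char: '$')
  sorted[2] = aabbababb$a  (last char: 'a')
  sorted[3] = ababb$aaabb  (last char: 'b')
  sorted[4] = abb$aaabbab  (last char: 'b')
  sorted[5] = abbababb$aa  (last char: 'a')
  sorted[6] = b$aaabbabab  (last char: 'b')
  sorted[7] = bababb$aaab  (last char: 'b')
  sorted[8] = babb$aaabba  (last char: 'a')
  sorted[9] = bb$aaabbaba  (last char: 'a')
  sorted[10] = bbababb$aaa  (last char: 'a')
Last column: b$abbabbaaa
Original string S is at sorted index 1

Answer: b$abbabbaaa
1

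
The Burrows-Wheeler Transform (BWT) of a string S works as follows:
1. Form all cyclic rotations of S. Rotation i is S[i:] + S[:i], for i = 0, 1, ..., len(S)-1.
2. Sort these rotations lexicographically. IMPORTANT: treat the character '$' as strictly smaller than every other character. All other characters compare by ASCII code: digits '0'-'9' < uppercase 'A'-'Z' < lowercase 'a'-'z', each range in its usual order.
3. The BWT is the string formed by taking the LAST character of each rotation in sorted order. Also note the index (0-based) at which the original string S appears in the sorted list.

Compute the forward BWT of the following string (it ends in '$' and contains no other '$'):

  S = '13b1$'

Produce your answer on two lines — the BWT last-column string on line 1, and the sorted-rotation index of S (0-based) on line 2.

All 5 rotations (rotation i = S[i:]+S[:i]):
  rot[0] = 13b1$
  rot[1] = 3b1$1
  rot[2] = b1$13
  rot[3] = 1$13b
  rot[4] = $13b1
Sorted (with $ < everything):
  sorted[0] = $13b1  (last char: '1')
  sorted[1] = 1$13b  (last char: 'b')
  sorted[2] = 13b1$  (last char: '$')
  sorted[3] = 3b1$1  (last char: '1')
  sorted[4] = b1$13  (last char: '3')
Last column: 1b$13
Original string S is at sorted index 2

Answer: 1b$13
2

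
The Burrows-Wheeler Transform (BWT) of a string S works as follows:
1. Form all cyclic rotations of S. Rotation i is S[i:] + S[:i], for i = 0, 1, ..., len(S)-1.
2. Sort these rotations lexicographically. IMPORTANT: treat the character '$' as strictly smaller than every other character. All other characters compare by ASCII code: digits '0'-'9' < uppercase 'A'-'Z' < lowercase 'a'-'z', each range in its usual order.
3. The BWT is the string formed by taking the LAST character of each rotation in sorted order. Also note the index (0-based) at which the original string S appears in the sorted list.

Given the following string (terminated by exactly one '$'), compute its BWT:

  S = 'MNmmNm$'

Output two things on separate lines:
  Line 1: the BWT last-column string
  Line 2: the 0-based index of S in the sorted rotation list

All 7 rotations (rotation i = S[i:]+S[:i]):
  rot[0] = MNmmNm$
  rot[1] = NmmNm$M
  rot[2] = mmNm$MN
  rot[3] = mNm$MNm
  rot[4] = Nm$MNmm
  rot[5] = m$MNmmN
  rot[6] = $MNmmNm
Sorted (with $ < everything):
  sorted[0] = $MNmmNm  (last char: 'm')
  sorted[1] = MNmmNm$  (last char: '$')
  sorted[2] = Nm$MNmm  (last char: 'm')
  sorted[3] = NmmNm$M  (last char: 'M')
  sorted[4] = m$MNmmN  (last char: 'N')
  sorted[5] = mNm$MNm  (last char: 'm')
  sorted[6] = mmNm$MN  (last char: 'N')
Last column: m$mMNmN
Original string S is at sorted index 1

Answer: m$mMNmN
1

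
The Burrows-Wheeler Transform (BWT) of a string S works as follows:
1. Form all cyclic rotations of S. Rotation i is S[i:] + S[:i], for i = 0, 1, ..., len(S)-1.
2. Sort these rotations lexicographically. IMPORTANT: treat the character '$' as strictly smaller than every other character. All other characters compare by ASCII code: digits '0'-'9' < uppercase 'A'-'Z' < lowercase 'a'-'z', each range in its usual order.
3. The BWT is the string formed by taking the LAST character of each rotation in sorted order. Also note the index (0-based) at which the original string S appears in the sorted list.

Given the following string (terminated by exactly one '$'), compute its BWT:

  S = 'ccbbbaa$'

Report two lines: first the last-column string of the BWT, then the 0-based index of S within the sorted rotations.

All 8 rotations (rotation i = S[i:]+S[:i]):
  rot[0] = ccbbbaa$
  rot[1] = cbbbaa$c
  rot[2] = bbbaa$cc
  rot[3] = bbaa$ccb
  rot[4] = baa$ccbb
  rot[5] = aa$ccbbb
  rot[6] = a$ccbbba
  rot[7] = $ccbbbaa
Sorted (with $ < everything):
  sorted[0] = $ccbbbaa  (last char: 'a')
  sorted[1] = a$ccbbba  (last char: 'a')
  sorted[2] = aa$ccbbb  (last char: 'b')
  sorted[3] = baa$ccbb  (last char: 'b')
  sorted[4] = bbaa$ccb  (last char: 'b')
  sorted[5] = bbbaa$cc  (last char: 'c')
  sorted[6] = cbbbaa$c  (last char: 'c')
  sorted[7] = ccbbbaa$  (last char: '$')
Last column: aabbbcc$
Original string S is at sorted index 7

Answer: aabbbcc$
7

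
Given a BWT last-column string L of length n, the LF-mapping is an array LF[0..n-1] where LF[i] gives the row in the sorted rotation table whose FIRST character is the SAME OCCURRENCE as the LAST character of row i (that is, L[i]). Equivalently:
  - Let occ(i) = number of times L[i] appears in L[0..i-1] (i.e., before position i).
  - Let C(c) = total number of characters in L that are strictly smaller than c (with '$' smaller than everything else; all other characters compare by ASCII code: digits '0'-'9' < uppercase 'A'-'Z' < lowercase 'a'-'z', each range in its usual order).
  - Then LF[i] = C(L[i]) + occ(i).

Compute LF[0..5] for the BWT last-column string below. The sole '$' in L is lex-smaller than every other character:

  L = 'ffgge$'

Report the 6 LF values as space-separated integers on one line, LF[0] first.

Answer: 2 3 4 5 1 0

Derivation:
Char counts: '$':1, 'e':1, 'f':2, 'g':2
C (first-col start): C('$')=0, C('e')=1, C('f')=2, C('g')=4
L[0]='f': occ=0, LF[0]=C('f')+0=2+0=2
L[1]='f': occ=1, LF[1]=C('f')+1=2+1=3
L[2]='g': occ=0, LF[2]=C('g')+0=4+0=4
L[3]='g': occ=1, LF[3]=C('g')+1=4+1=5
L[4]='e': occ=0, LF[4]=C('e')+0=1+0=1
L[5]='$': occ=0, LF[5]=C('$')+0=0+0=0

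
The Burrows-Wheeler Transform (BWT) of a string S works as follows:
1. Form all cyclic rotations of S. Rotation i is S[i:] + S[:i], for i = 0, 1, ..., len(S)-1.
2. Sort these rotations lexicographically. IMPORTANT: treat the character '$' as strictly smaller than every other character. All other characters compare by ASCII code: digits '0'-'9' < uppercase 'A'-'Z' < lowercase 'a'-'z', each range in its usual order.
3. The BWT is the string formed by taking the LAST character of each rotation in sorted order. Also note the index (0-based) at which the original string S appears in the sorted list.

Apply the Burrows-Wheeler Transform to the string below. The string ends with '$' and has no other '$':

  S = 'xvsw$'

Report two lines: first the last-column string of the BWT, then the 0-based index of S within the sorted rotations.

All 5 rotations (rotation i = S[i:]+S[:i]):
  rot[0] = xvsw$
  rot[1] = vsw$x
  rot[2] = sw$xv
  rot[3] = w$xvs
  rot[4] = $xvsw
Sorted (with $ < everything):
  sorted[0] = $xvsw  (last char: 'w')
  sorted[1] = sw$xv  (last char: 'v')
  sorted[2] = vsw$x  (last char: 'x')
  sorted[3] = w$xvs  (last char: 's')
  sorted[4] = xvsw$  (last char: '$')
Last column: wvxs$
Original string S is at sorted index 4

Answer: wvxs$
4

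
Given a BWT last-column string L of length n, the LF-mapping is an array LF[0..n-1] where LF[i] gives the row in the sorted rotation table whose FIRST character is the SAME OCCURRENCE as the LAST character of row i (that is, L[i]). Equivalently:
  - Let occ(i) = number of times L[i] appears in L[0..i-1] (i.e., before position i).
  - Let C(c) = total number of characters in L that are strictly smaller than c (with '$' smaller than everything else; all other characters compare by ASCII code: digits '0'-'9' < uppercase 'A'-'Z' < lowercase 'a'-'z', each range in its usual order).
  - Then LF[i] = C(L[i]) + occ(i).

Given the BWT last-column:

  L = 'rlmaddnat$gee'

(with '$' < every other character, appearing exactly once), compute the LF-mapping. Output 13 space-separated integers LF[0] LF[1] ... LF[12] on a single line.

Char counts: '$':1, 'a':2, 'd':2, 'e':2, 'g':1, 'l':1, 'm':1, 'n':1, 'r':1, 't':1
C (first-col start): C('$')=0, C('a')=1, C('d')=3, C('e')=5, C('g')=7, C('l')=8, C('m')=9, C('n')=10, C('r')=11, C('t')=12
L[0]='r': occ=0, LF[0]=C('r')+0=11+0=11
L[1]='l': occ=0, LF[1]=C('l')+0=8+0=8
L[2]='m': occ=0, LF[2]=C('m')+0=9+0=9
L[3]='a': occ=0, LF[3]=C('a')+0=1+0=1
L[4]='d': occ=0, LF[4]=C('d')+0=3+0=3
L[5]='d': occ=1, LF[5]=C('d')+1=3+1=4
L[6]='n': occ=0, LF[6]=C('n')+0=10+0=10
L[7]='a': occ=1, LF[7]=C('a')+1=1+1=2
L[8]='t': occ=0, LF[8]=C('t')+0=12+0=12
L[9]='$': occ=0, LF[9]=C('$')+0=0+0=0
L[10]='g': occ=0, LF[10]=C('g')+0=7+0=7
L[11]='e': occ=0, LF[11]=C('e')+0=5+0=5
L[12]='e': occ=1, LF[12]=C('e')+1=5+1=6

Answer: 11 8 9 1 3 4 10 2 12 0 7 5 6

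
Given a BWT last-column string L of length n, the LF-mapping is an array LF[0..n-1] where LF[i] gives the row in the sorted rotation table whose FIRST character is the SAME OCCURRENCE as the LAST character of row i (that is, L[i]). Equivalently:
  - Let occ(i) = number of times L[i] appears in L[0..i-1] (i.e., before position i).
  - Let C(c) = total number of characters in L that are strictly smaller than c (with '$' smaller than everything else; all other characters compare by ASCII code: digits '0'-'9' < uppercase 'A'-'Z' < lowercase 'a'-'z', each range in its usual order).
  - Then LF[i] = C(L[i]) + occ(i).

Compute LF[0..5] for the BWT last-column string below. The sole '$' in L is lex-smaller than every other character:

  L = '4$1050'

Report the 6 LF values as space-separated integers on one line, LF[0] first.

Answer: 4 0 3 1 5 2

Derivation:
Char counts: '$':1, '0':2, '1':1, '4':1, '5':1
C (first-col start): C('$')=0, C('0')=1, C('1')=3, C('4')=4, C('5')=5
L[0]='4': occ=0, LF[0]=C('4')+0=4+0=4
L[1]='$': occ=0, LF[1]=C('$')+0=0+0=0
L[2]='1': occ=0, LF[2]=C('1')+0=3+0=3
L[3]='0': occ=0, LF[3]=C('0')+0=1+0=1
L[4]='5': occ=0, LF[4]=C('5')+0=5+0=5
L[5]='0': occ=1, LF[5]=C('0')+1=1+1=2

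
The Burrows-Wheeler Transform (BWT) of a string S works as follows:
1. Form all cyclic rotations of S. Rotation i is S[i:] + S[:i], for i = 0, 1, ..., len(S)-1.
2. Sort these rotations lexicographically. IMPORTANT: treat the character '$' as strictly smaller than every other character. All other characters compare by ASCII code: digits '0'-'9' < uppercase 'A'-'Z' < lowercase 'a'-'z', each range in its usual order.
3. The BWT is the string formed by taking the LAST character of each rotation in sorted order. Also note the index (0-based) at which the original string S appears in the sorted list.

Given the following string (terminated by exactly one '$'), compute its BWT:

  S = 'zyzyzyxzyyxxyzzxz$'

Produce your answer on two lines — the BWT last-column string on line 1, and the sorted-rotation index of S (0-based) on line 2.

All 18 rotations (rotation i = S[i:]+S[:i]):
  rot[0] = zyzyzyxzyyxxyzzxz$
  rot[1] = yzyzyxzyyxxyzzxz$z
  rot[2] = zyzyxzyyxxyzzxz$zy
  rot[3] = yzyxzyyxxyzzxz$zyz
  rot[4] = zyxzyyxxyzzxz$zyzy
  rot[5] = yxzyyxxyzzxz$zyzyz
  rot[6] = xzyyxxyzzxz$zyzyzy
  rot[7] = zyyxxyzzxz$zyzyzyx
  rot[8] = yyxxyzzxz$zyzyzyxz
  rot[9] = yxxyzzxz$zyzyzyxzy
  rot[10] = xxyzzxz$zyzyzyxzyy
  rot[11] = xyzzxz$zyzyzyxzyyx
  rot[12] = yzzxz$zyzyzyxzyyxx
  rot[13] = zzxz$zyzyzyxzyyxxy
  rot[14] = zxz$zyzyzyxzyyxxyz
  rot[15] = xz$zyzyzyxzyyxxyzz
  rot[16] = z$zyzyzyxzyyxxyzzx
  rot[17] = $zyzyzyxzyyxxyzzxz
Sorted (with $ < everything):
  sorted[0] = $zyzyzyxzyyxxyzzxz  (last char: 'z')
  sorted[1] = xxyzzxz$zyzyzyxzyy  (last char: 'y')
  sorted[2] = xyzzxz$zyzyzyxzyyx  (last char: 'x')
  sorted[3] = xz$zyzyzyxzyyxxyzz  (last char: 'z')
  sorted[4] = xzyyxxyzzxz$zyzyzy  (last char: 'y')
  sorted[5] = yxxyzzxz$zyzyzyxzy  (last char: 'y')
  sorted[6] = yxzyyxxyzzxz$zyzyz  (last char: 'z')
  sorted[7] = yyxxyzzxz$zyzyzyxz  (last char: 'z')
  sorted[8] = yzyxzyyxxyzzxz$zyz  (last char: 'z')
  sorted[9] = yzyzyxzyyxxyzzxz$z  (last char: 'z')
  sorted[10] = yzzxz$zyzyzyxzyyxx  (last char: 'x')
  sorted[11] = z$zyzyzyxzyyxxyzzx  (last char: 'x')
  sorted[12] = zxz$zyzyzyxzyyxxyz  (last char: 'z')
  sorted[13] = zyxzyyxxyzzxz$zyzy  (last char: 'y')
  sorted[14] = zyyxxyzzxz$zyzyzyx  (last char: 'x')
  sorted[15] = zyzyxzyyxxyzzxz$zy  (last char: 'y')
  sorted[16] = zyzyzyxzyyxxyzzxz$  (last char: '$')
  sorted[17] = zzxz$zyzyzyxzyyxxy  (last char: 'y')
Last column: zyxzyyzzzzxxzyxy$y
Original string S is at sorted index 16

Answer: zyxzyyzzzzxxzyxy$y
16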